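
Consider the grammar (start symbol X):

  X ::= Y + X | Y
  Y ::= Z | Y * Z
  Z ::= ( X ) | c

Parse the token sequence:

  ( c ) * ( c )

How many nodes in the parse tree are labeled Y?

[X [Y [Y [Z ( [X [Y [Z c]]] )]] * [Z ( [X [Y [Z c]]] )]]]

4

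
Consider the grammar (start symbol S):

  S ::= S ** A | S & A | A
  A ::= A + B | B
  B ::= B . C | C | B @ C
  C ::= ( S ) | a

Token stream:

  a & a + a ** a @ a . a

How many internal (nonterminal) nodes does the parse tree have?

[S [S [S [A [B [C a]]]] & [A [A [B [C a]]] + [B [C a]]]] ** [A [B [B [B [C a]] @ [C a]] . [C a]]]]

19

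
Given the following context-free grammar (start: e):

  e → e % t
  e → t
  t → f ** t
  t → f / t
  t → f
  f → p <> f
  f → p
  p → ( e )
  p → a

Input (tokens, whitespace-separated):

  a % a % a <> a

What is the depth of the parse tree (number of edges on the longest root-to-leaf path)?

[e [e [e [t [f [p a]]]] % [t [f [p a]]]] % [t [f [p a] <> [f [p a]]]]]

6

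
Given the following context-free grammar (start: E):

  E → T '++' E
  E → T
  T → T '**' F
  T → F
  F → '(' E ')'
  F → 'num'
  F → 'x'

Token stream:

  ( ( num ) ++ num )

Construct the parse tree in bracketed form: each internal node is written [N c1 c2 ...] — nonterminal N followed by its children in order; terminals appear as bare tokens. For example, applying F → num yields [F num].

[E [T [F ( [E [T [F ( [E [T [F num]]] )]] ++ [E [T [F num]]]] )]]]

E
T
F
( E )
( T ++ E )
( F ++ E )
( ( E ) ++ E )
( ( T ) ++ E )
( ( F ) ++ E )
( ( num ) ++ E )
( ( num ) ++ T )
( ( num ) ++ F )
( ( num ) ++ num )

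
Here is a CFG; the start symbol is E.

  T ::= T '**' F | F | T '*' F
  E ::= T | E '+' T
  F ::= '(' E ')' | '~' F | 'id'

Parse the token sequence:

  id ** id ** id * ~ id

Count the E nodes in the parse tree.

1

[E [T [T [T [T [F id]] ** [F id]] ** [F id]] * [F ~ [F id]]]]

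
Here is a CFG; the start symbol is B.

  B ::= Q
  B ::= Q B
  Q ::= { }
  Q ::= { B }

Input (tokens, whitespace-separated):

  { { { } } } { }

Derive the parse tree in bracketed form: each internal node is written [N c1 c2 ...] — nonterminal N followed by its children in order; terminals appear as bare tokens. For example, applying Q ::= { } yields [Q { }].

[B [Q { [B [Q { [B [Q { }]] }]] }] [B [Q { }]]]

B
Q B
{ B } B
{ Q } B
{ { B } } B
{ { Q } } B
{ { { } } } B
{ { { } } } Q
{ { { } } } { }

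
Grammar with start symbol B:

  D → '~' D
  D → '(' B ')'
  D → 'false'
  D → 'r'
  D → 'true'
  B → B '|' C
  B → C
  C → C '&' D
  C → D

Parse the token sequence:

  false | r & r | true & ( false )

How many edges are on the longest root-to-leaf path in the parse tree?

[B [B [B [C [D false]]] | [C [C [D r]] & [D r]]] | [C [C [D true]] & [D ( [B [C [D false]]] )]]]

6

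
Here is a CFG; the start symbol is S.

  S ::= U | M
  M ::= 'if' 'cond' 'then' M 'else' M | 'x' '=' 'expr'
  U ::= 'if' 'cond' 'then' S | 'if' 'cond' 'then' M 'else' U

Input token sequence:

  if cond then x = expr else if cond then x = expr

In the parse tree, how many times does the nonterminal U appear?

2

[S [U if cond then [M x = expr] else [U if cond then [S [M x = expr]]]]]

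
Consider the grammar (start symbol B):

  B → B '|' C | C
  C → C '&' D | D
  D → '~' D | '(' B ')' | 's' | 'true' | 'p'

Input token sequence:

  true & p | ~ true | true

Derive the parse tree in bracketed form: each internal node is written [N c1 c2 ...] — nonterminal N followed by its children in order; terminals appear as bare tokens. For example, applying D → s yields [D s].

B
B | C
B | C | C
C | C | C
C & D | C | C
D & D | C | C
true & D | C | C
true & p | C | C
true & p | D | C
true & p | ~ D | C
true & p | ~ true | C
true & p | ~ true | D
true & p | ~ true | true

[B [B [B [C [C [D true]] & [D p]]] | [C [D ~ [D true]]]] | [C [D true]]]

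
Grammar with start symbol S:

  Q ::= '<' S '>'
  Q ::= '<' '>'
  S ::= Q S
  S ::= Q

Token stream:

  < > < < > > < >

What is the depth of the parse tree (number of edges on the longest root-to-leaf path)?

[S [Q < >] [S [Q < [S [Q < >]] >] [S [Q < >]]]]

5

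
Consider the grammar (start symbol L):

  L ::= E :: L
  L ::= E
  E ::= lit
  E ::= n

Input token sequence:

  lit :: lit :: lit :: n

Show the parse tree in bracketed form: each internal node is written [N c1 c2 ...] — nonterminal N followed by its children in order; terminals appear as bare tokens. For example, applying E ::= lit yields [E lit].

[L [E lit] :: [L [E lit] :: [L [E lit] :: [L [E n]]]]]

L
E :: L
lit :: L
lit :: E :: L
lit :: lit :: L
lit :: lit :: E :: L
lit :: lit :: lit :: L
lit :: lit :: lit :: E
lit :: lit :: lit :: n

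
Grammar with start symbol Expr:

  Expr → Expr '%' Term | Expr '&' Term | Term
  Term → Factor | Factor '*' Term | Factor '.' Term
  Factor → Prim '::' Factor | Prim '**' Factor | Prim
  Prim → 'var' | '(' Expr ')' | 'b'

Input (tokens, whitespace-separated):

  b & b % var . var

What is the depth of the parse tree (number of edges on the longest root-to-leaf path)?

[Expr [Expr [Expr [Term [Factor [Prim b]]]] & [Term [Factor [Prim b]]]] % [Term [Factor [Prim var]] . [Term [Factor [Prim var]]]]]

6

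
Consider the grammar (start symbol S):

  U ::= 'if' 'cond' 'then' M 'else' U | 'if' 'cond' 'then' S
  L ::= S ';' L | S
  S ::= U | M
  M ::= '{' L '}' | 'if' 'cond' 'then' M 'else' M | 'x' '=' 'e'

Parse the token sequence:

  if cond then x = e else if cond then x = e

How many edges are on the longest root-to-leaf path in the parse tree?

5

[S [U if cond then [M x = e] else [U if cond then [S [M x = e]]]]]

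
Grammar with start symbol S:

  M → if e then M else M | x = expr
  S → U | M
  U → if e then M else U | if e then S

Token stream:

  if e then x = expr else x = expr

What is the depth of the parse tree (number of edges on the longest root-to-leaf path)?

[S [M if e then [M x = expr] else [M x = expr]]]

3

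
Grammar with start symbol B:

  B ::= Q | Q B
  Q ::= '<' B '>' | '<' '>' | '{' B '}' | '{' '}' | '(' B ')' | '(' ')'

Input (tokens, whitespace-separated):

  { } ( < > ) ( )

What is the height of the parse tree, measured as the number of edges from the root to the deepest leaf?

[B [Q { }] [B [Q ( [B [Q < >]] )] [B [Q ( )]]]]

5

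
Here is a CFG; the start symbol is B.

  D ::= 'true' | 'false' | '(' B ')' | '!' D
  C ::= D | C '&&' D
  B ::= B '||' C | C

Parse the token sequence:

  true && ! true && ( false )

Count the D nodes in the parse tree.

5

[B [C [C [C [D true]] && [D ! [D true]]] && [D ( [B [C [D false]]] )]]]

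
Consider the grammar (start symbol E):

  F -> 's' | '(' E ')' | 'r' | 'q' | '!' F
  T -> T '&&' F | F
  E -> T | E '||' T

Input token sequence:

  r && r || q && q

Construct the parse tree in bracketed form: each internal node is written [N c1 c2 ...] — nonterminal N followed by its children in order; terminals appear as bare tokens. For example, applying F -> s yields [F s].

E
E || T
T || T
T && F || T
F && F || T
r && F || T
r && r || T
r && r || T && F
r && r || F && F
r && r || q && F
r && r || q && q

[E [E [T [T [F r]] && [F r]]] || [T [T [F q]] && [F q]]]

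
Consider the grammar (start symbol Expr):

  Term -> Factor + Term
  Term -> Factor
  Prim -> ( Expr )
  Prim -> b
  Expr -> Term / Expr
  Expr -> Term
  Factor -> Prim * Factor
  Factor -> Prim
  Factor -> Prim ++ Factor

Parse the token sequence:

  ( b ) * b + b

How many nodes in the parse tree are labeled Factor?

[Expr [Term [Factor [Prim ( [Expr [Term [Factor [Prim b]]]] )] * [Factor [Prim b]]] + [Term [Factor [Prim b]]]]]

4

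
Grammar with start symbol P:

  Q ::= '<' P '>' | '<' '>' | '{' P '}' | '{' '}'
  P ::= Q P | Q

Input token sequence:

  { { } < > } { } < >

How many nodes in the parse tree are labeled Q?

[P [Q { [P [Q { }] [P [Q < >]]] }] [P [Q { }] [P [Q < >]]]]

5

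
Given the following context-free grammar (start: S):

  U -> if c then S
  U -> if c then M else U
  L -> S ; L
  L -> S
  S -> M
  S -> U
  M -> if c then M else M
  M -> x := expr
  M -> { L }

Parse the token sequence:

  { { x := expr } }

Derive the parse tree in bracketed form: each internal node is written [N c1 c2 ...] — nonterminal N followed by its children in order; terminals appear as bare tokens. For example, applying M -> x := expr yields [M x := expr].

S
M
{ L }
{ S }
{ M }
{ { L } }
{ { S } }
{ { M } }
{ { x := expr } }

[S [M { [L [S [M { [L [S [M x := expr]]] }]]] }]]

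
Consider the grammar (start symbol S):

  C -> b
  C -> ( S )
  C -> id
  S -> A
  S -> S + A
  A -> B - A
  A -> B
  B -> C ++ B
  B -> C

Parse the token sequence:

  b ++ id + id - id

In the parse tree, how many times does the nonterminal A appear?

[S [S [A [B [C b] ++ [B [C id]]]]] + [A [B [C id]] - [A [B [C id]]]]]

3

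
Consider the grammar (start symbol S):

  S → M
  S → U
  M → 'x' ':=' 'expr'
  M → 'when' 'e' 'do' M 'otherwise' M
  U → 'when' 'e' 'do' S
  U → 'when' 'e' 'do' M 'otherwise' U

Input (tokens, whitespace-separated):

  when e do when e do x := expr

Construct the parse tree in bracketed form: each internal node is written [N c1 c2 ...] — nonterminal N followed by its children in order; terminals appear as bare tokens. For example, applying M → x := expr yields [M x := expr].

[S [U when e do [S [U when e do [S [M x := expr]]]]]]

S
U
when e do S
when e do U
when e do when e do S
when e do when e do M
when e do when e do x := expr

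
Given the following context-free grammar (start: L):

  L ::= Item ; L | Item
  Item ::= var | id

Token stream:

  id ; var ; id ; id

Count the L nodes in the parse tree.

4

[L [Item id] ; [L [Item var] ; [L [Item id] ; [L [Item id]]]]]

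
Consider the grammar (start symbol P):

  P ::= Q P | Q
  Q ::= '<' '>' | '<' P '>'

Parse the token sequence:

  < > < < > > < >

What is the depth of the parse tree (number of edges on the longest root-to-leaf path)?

5

[P [Q < >] [P [Q < [P [Q < >]] >] [P [Q < >]]]]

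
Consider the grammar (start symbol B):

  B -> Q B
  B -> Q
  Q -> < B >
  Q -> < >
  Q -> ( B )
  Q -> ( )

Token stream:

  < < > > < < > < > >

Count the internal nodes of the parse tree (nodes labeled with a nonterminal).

10

[B [Q < [B [Q < >]] >] [B [Q < [B [Q < >] [B [Q < >]]] >]]]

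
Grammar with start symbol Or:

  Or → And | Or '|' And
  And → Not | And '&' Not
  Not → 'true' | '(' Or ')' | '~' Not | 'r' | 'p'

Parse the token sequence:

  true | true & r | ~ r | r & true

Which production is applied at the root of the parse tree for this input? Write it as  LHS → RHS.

[Or [Or [Or [Or [And [Not true]]] | [And [And [Not true]] & [Not r]]] | [And [Not ~ [Not r]]]] | [And [And [Not r]] & [Not true]]]

Or → Or '|' And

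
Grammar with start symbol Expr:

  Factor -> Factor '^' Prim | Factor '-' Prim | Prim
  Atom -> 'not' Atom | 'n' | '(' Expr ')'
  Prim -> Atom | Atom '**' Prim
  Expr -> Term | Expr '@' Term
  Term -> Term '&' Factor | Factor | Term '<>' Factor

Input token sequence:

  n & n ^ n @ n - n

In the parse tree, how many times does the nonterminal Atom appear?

[Expr [Expr [Term [Term [Factor [Prim [Atom n]]]] & [Factor [Factor [Prim [Atom n]]] ^ [Prim [Atom n]]]]] @ [Term [Factor [Factor [Prim [Atom n]]] - [Prim [Atom n]]]]]

5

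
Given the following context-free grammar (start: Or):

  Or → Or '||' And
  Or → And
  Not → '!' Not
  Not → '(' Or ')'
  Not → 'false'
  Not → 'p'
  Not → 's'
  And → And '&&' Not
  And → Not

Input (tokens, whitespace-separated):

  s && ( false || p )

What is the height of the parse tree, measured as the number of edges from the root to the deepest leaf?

7

[Or [And [And [Not s]] && [Not ( [Or [Or [And [Not false]]] || [And [Not p]]] )]]]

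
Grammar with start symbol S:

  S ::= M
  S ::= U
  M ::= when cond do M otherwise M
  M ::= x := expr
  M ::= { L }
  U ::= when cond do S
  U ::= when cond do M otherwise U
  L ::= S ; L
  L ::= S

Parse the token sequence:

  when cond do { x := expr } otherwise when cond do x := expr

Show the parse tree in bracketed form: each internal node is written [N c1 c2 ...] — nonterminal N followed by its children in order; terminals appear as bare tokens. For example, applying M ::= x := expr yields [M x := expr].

[S [U when cond do [M { [L [S [M x := expr]]] }] otherwise [U when cond do [S [M x := expr]]]]]

S
U
when cond do M otherwise U
when cond do { L } otherwise U
when cond do { S } otherwise U
when cond do { M } otherwise U
when cond do { x := expr } otherwise U
when cond do { x := expr } otherwise when cond do S
when cond do { x := expr } otherwise when cond do M
when cond do { x := expr } otherwise when cond do x := expr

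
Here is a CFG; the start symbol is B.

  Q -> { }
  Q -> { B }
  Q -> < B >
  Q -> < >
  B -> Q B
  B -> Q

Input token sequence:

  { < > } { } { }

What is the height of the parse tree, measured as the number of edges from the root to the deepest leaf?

[B [Q { [B [Q < >]] }] [B [Q { }] [B [Q { }]]]]

4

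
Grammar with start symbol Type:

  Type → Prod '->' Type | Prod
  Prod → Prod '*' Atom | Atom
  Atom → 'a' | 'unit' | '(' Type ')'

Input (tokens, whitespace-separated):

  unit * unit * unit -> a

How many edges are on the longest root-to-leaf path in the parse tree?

[Type [Prod [Prod [Prod [Atom unit]] * [Atom unit]] * [Atom unit]] -> [Type [Prod [Atom a]]]]

5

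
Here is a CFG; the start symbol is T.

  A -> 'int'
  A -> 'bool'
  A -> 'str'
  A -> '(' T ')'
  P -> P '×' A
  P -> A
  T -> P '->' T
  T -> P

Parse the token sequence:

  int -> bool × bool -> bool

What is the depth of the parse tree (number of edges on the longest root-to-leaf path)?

[T [P [A int]] -> [T [P [P [A bool]] × [A bool]] -> [T [P [A bool]]]]]

5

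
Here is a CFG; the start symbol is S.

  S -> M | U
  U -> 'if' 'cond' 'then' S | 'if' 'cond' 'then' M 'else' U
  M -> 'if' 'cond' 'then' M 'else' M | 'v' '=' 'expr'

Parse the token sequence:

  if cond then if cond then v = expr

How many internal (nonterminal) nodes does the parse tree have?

6

[S [U if cond then [S [U if cond then [S [M v = expr]]]]]]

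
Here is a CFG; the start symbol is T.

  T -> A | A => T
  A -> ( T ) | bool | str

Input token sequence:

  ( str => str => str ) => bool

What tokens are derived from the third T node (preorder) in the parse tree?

str => str

[T [A ( [T [A str] => [T [A str] => [T [A str]]]] )] => [T [A bool]]]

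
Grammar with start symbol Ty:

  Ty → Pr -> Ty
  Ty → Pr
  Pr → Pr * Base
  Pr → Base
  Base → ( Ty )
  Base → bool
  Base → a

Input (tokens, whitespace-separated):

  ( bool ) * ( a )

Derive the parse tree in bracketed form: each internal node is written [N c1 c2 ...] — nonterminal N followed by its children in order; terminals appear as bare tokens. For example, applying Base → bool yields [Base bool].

Ty
Pr
Pr * Base
Base * Base
( Ty ) * Base
( Pr ) * Base
( Base ) * Base
( bool ) * Base
( bool ) * ( Ty )
( bool ) * ( Pr )
( bool ) * ( Base )
( bool ) * ( a )

[Ty [Pr [Pr [Base ( [Ty [Pr [Base bool]]] )]] * [Base ( [Ty [Pr [Base a]]] )]]]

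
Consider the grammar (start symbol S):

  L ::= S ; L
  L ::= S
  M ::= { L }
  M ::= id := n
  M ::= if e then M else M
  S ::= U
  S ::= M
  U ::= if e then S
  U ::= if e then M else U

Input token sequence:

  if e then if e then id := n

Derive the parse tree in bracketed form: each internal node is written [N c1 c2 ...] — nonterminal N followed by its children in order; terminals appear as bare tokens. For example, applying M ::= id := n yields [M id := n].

S
U
if e then S
if e then U
if e then if e then S
if e then if e then M
if e then if e then id := n

[S [U if e then [S [U if e then [S [M id := n]]]]]]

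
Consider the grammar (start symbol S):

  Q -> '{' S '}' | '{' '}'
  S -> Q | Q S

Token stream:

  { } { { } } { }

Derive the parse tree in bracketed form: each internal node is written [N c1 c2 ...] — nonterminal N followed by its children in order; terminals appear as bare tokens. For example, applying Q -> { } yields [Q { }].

S
Q S
{ } S
{ } Q S
{ } { S } S
{ } { Q } S
{ } { { } } S
{ } { { } } Q
{ } { { } } { }

[S [Q { }] [S [Q { [S [Q { }]] }] [S [Q { }]]]]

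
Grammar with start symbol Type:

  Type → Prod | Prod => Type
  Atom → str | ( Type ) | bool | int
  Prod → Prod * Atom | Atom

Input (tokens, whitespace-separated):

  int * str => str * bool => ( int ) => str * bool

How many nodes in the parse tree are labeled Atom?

[Type [Prod [Prod [Atom int]] * [Atom str]] => [Type [Prod [Prod [Atom str]] * [Atom bool]] => [Type [Prod [Atom ( [Type [Prod [Atom int]]] )]] => [Type [Prod [Prod [Atom str]] * [Atom bool]]]]]]

8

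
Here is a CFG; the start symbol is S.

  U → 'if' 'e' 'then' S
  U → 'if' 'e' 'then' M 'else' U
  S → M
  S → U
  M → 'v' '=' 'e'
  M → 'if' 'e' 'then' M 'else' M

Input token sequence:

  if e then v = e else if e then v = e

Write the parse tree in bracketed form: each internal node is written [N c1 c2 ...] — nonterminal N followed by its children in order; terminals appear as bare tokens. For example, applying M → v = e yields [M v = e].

[S [U if e then [M v = e] else [U if e then [S [M v = e]]]]]

S
U
if e then M else U
if e then v = e else U
if e then v = e else if e then S
if e then v = e else if e then M
if e then v = e else if e then v = e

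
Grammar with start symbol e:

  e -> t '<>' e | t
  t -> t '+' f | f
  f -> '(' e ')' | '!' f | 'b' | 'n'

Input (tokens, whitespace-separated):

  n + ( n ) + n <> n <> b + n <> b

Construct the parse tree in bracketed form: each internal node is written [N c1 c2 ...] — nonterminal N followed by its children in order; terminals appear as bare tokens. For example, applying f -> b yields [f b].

[e [t [t [t [f n]] + [f ( [e [t [f n]]] )]] + [f n]] <> [e [t [f n]] <> [e [t [t [f b]] + [f n]] <> [e [t [f b]]]]]]

e
t <> e
t + f <> e
t + f + f <> e
f + f + f <> e
n + f + f <> e
n + ( e ) + f <> e
n + ( t ) + f <> e
n + ( f ) + f <> e
n + ( n ) + f <> e
n + ( n ) + n <> e
n + ( n ) + n <> t <> e
n + ( n ) + n <> f <> e
n + ( n ) + n <> n <> e
n + ( n ) + n <> n <> t <> e
n + ( n ) + n <> n <> t + f <> e
n + ( n ) + n <> n <> f + f <> e
n + ( n ) + n <> n <> b + f <> e
n + ( n ) + n <> n <> b + n <> e
n + ( n ) + n <> n <> b + n <> t
n + ( n ) + n <> n <> b + n <> f
n + ( n ) + n <> n <> b + n <> b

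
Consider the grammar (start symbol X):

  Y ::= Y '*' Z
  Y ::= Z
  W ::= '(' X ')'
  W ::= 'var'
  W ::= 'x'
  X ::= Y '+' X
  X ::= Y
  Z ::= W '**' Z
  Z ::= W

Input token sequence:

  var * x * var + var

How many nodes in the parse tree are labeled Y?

[X [Y [Y [Y [Z [W var]]] * [Z [W x]]] * [Z [W var]]] + [X [Y [Z [W var]]]]]

4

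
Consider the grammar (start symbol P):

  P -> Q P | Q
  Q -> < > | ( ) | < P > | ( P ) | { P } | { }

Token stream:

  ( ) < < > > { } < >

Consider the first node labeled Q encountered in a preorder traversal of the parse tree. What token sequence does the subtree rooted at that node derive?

[P [Q ( )] [P [Q < [P [Q < >]] >] [P [Q { }] [P [Q < >]]]]]

( )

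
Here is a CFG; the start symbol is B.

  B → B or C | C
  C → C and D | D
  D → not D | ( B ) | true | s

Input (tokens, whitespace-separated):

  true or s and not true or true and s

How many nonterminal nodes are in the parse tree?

14

[B [B [B [C [D true]]] or [C [C [D s]] and [D not [D true]]]] or [C [C [D true]] and [D s]]]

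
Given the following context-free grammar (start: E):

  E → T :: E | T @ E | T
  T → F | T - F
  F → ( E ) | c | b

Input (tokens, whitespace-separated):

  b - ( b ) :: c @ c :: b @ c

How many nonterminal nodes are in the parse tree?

20

[E [T [T [F b]] - [F ( [E [T [F b]]] )]] :: [E [T [F c]] @ [E [T [F c]] :: [E [T [F b]] @ [E [T [F c]]]]]]]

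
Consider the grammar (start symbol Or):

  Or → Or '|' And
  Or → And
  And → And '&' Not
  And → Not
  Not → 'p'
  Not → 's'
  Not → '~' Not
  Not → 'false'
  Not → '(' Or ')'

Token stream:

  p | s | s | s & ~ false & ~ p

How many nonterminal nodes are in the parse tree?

18

[Or [Or [Or [Or [And [Not p]]] | [And [Not s]]] | [And [Not s]]] | [And [And [And [Not s]] & [Not ~ [Not false]]] & [Not ~ [Not p]]]]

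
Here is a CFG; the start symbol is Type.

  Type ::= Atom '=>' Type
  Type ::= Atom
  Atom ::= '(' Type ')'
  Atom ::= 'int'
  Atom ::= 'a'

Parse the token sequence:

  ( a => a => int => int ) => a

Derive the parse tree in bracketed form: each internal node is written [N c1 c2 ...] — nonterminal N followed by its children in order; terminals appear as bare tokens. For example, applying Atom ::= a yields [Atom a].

[Type [Atom ( [Type [Atom a] => [Type [Atom a] => [Type [Atom int] => [Type [Atom int]]]]] )] => [Type [Atom a]]]

Type
Atom => Type
( Type ) => Type
( Atom => Type ) => Type
( a => Type ) => Type
( a => Atom => Type ) => Type
( a => a => Type ) => Type
( a => a => Atom => Type ) => Type
( a => a => int => Type ) => Type
( a => a => int => Atom ) => Type
( a => a => int => int ) => Type
( a => a => int => int ) => Atom
( a => a => int => int ) => a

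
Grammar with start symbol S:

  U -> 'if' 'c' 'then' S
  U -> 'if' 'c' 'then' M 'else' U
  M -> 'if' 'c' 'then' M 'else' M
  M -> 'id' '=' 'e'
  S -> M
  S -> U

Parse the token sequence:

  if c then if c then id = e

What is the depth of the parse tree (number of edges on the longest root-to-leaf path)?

6

[S [U if c then [S [U if c then [S [M id = e]]]]]]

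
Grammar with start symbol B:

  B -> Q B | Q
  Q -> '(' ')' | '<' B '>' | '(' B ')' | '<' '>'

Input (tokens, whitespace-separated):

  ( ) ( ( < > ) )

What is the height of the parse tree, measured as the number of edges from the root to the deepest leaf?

[B [Q ( )] [B [Q ( [B [Q ( [B [Q < >]] )]] )]]]

7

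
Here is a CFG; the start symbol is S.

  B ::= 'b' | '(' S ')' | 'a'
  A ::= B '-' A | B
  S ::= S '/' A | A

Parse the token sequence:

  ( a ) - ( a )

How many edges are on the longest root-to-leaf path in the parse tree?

7

[S [A [B ( [S [A [B a]]] )] - [A [B ( [S [A [B a]]] )]]]]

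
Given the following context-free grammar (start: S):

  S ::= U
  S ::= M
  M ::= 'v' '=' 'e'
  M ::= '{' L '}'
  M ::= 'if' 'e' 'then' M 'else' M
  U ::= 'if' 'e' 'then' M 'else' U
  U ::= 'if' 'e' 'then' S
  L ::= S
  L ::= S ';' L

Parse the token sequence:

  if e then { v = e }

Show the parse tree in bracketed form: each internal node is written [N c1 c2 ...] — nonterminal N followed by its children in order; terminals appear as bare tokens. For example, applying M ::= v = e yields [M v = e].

[S [U if e then [S [M { [L [S [M v = e]]] }]]]]

S
U
if e then S
if e then M
if e then { L }
if e then { S }
if e then { M }
if e then { v = e }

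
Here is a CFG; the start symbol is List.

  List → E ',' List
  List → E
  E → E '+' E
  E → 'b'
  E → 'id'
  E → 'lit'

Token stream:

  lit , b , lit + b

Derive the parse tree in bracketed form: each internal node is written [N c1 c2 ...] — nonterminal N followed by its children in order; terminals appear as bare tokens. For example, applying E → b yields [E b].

[List [E lit] , [List [E b] , [List [E [E lit] + [E b]]]]]

List
E , List
lit , List
lit , E , List
lit , b , List
lit , b , E
lit , b , E + E
lit , b , lit + E
lit , b , lit + b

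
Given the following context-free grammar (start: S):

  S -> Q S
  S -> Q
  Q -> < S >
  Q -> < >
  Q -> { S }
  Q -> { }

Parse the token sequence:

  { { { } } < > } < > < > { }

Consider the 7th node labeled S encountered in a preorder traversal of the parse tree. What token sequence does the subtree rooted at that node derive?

{ }

[S [Q { [S [Q { [S [Q { }]] }] [S [Q < >]]] }] [S [Q < >] [S [Q < >] [S [Q { }]]]]]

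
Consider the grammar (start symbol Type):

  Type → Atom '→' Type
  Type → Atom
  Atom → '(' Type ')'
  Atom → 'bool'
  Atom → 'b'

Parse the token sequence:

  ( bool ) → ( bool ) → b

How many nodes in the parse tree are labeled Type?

[Type [Atom ( [Type [Atom bool]] )] → [Type [Atom ( [Type [Atom bool]] )] → [Type [Atom b]]]]

5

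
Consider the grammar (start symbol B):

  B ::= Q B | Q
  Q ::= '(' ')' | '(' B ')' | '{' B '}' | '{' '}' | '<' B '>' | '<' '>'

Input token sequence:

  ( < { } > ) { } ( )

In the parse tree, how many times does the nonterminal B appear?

5

[B [Q ( [B [Q < [B [Q { }]] >]] )] [B [Q { }] [B [Q ( )]]]]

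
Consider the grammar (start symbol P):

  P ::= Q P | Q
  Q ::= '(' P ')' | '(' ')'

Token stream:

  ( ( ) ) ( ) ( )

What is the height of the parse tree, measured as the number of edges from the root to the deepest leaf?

4

[P [Q ( [P [Q ( )]] )] [P [Q ( )] [P [Q ( )]]]]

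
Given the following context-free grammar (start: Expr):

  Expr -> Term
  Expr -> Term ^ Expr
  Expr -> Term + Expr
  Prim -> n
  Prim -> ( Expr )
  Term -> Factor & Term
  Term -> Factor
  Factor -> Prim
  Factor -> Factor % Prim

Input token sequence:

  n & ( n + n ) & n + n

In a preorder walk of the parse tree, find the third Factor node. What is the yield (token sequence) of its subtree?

n

[Expr [Term [Factor [Prim n]] & [Term [Factor [Prim ( [Expr [Term [Factor [Prim n]]] + [Expr [Term [Factor [Prim n]]]]] )]] & [Term [Factor [Prim n]]]]] + [Expr [Term [Factor [Prim n]]]]]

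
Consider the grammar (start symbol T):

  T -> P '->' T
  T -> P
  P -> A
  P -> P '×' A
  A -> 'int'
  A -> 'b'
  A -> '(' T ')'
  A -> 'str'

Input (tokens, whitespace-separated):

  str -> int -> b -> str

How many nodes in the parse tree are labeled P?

4

[T [P [A str]] -> [T [P [A int]] -> [T [P [A b]] -> [T [P [A str]]]]]]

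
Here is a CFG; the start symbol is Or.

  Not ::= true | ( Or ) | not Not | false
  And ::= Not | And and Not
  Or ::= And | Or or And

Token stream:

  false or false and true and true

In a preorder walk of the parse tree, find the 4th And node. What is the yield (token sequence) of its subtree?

false

[Or [Or [And [Not false]]] or [And [And [And [Not false]] and [Not true]] and [Not true]]]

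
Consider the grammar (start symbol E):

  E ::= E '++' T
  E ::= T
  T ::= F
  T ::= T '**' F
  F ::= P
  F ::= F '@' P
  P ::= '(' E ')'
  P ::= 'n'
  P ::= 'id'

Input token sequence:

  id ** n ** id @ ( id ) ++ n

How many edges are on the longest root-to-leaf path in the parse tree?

[E [E [T [T [T [F [P id]]] ** [F [P n]]] ** [F [F [P id]] @ [P ( [E [T [F [P id]]]] )]]]] ++ [T [F [P n]]]]

9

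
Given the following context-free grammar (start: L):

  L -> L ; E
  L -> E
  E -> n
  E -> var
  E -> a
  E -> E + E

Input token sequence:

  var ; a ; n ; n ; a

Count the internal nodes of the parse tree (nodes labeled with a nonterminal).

[L [L [L [L [L [E var]] ; [E a]] ; [E n]] ; [E n]] ; [E a]]

10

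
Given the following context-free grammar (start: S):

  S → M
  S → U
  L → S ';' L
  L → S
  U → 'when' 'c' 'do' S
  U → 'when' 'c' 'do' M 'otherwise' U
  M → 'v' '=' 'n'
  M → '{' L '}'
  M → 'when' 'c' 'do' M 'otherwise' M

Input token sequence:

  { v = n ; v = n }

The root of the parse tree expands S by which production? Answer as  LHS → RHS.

[S [M { [L [S [M v = n]] ; [L [S [M v = n]]]] }]]

S → M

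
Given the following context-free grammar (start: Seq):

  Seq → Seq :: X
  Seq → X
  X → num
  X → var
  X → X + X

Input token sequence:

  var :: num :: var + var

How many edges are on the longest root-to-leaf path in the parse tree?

[Seq [Seq [Seq [X var]] :: [X num]] :: [X [X var] + [X var]]]

4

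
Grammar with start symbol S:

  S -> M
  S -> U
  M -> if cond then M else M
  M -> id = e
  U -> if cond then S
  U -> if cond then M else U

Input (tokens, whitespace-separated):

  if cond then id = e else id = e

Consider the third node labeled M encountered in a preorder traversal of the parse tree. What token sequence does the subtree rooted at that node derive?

id = e

[S [M if cond then [M id = e] else [M id = e]]]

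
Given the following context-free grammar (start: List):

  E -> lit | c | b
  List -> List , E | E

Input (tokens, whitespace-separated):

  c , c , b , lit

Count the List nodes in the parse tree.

4

[List [List [List [List [E c]] , [E c]] , [E b]] , [E lit]]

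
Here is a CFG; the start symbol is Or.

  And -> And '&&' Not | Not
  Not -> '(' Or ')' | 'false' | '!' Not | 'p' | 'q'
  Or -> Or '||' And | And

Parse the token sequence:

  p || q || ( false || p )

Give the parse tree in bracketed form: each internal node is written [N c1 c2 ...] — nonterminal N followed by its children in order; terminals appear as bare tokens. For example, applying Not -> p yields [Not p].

[Or [Or [Or [And [Not p]]] || [And [Not q]]] || [And [Not ( [Or [Or [And [Not false]]] || [And [Not p]]] )]]]

Or
Or || And
Or || And || And
And || And || And
Not || And || And
p || And || And
p || Not || And
p || q || And
p || q || Not
p || q || ( Or )
p || q || ( Or || And )
p || q || ( And || And )
p || q || ( Not || And )
p || q || ( false || And )
p || q || ( false || Not )
p || q || ( false || p )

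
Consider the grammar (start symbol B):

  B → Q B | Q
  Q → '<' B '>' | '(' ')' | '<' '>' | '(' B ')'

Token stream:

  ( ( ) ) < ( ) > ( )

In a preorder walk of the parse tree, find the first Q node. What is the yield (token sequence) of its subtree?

( ( ) )

[B [Q ( [B [Q ( )]] )] [B [Q < [B [Q ( )]] >] [B [Q ( )]]]]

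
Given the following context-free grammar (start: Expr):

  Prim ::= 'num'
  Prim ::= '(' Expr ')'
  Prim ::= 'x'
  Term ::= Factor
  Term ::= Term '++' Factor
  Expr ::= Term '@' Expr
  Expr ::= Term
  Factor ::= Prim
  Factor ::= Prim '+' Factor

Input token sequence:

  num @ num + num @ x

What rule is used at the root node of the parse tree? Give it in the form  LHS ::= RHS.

[Expr [Term [Factor [Prim num]]] @ [Expr [Term [Factor [Prim num] + [Factor [Prim num]]]] @ [Expr [Term [Factor [Prim x]]]]]]

Expr ::= Term '@' Expr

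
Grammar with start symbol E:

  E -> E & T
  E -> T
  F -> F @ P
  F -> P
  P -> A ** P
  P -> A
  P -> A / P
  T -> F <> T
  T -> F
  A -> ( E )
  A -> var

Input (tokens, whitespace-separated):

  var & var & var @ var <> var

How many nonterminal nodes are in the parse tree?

[E [E [E [T [F [P [A var]]]]] & [T [F [P [A var]]]]] & [T [F [F [P [A var]]] @ [P [A var]]] <> [T [F [P [A var]]]]]]

22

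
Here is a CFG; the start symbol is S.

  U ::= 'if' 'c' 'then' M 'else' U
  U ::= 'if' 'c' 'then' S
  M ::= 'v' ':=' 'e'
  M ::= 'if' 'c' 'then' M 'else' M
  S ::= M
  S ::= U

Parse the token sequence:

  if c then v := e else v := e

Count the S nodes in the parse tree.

1

[S [M if c then [M v := e] else [M v := e]]]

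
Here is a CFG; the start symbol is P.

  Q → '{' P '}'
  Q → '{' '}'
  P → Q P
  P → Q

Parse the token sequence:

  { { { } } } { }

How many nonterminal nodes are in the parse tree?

8

[P [Q { [P [Q { [P [Q { }]] }]] }] [P [Q { }]]]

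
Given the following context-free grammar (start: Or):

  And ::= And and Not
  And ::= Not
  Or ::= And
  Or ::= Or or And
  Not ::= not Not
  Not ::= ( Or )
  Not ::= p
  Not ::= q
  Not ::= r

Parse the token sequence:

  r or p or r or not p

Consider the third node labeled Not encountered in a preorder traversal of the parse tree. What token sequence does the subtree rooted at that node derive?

[Or [Or [Or [Or [And [Not r]]] or [And [Not p]]] or [And [Not r]]] or [And [Not not [Not p]]]]

r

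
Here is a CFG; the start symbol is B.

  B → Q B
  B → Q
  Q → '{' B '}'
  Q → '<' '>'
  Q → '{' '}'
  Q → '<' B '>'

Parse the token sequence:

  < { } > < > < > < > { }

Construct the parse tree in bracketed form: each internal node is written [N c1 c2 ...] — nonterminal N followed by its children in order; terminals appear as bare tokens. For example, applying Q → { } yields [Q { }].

[B [Q < [B [Q { }]] >] [B [Q < >] [B [Q < >] [B [Q < >] [B [Q { }]]]]]]

B
Q B
< B > B
< Q > B
< { } > B
< { } > Q B
< { } > < > B
< { } > < > Q B
< { } > < > < > B
< { } > < > < > Q B
< { } > < > < > < > B
< { } > < > < > < > Q
< { } > < > < > < > { }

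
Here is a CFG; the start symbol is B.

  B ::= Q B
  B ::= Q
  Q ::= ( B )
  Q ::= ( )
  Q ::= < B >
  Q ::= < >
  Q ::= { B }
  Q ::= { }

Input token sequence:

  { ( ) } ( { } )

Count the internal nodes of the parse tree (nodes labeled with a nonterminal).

8

[B [Q { [B [Q ( )]] }] [B [Q ( [B [Q { }]] )]]]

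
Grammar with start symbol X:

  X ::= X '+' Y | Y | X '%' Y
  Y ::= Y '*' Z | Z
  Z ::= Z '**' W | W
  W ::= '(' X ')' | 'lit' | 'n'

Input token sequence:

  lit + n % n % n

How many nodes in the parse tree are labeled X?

[X [X [X [X [Y [Z [W lit]]]] + [Y [Z [W n]]]] % [Y [Z [W n]]]] % [Y [Z [W n]]]]

4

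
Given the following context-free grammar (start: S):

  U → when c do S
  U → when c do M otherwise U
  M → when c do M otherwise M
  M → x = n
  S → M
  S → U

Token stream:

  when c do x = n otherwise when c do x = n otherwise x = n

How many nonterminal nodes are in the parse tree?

[S [M when c do [M x = n] otherwise [M when c do [M x = n] otherwise [M x = n]]]]

6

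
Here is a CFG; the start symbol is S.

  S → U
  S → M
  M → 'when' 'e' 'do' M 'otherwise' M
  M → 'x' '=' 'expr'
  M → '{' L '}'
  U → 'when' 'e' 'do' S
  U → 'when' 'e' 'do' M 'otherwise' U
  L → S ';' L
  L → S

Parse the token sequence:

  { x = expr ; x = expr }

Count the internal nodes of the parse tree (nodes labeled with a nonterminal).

8

[S [M { [L [S [M x = expr]] ; [L [S [M x = expr]]]] }]]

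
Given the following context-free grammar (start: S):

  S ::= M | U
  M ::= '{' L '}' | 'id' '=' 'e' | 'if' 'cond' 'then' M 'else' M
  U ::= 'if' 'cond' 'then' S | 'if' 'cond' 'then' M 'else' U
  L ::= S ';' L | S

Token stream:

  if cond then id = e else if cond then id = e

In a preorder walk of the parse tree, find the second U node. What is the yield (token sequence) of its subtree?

[S [U if cond then [M id = e] else [U if cond then [S [M id = e]]]]]

if cond then id = e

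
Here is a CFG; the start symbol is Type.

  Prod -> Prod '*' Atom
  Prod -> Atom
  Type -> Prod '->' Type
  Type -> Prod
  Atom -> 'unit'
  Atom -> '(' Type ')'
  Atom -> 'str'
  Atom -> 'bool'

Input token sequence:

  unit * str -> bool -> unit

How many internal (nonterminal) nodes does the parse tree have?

[Type [Prod [Prod [Atom unit]] * [Atom str]] -> [Type [Prod [Atom bool]] -> [Type [Prod [Atom unit]]]]]

11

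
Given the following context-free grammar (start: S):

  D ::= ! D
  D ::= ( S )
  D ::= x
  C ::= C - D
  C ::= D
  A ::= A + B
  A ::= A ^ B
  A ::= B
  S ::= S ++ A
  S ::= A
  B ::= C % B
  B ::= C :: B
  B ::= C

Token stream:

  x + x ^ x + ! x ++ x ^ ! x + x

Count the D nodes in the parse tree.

[S [S [A [A [A [A [B [C [D x]]]] + [B [C [D x]]]] ^ [B [C [D x]]]] + [B [C [D ! [D x]]]]]] ++ [A [A [A [B [C [D x]]]] ^ [B [C [D ! [D x]]]]] + [B [C [D x]]]]]

9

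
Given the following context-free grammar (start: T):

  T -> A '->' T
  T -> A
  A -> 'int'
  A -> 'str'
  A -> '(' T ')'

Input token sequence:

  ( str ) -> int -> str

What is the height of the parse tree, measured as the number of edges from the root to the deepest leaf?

[T [A ( [T [A str]] )] -> [T [A int] -> [T [A str]]]]

4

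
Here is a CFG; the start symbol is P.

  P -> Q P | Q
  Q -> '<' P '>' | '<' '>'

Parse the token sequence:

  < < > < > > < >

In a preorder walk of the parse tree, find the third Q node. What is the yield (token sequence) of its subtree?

< >

[P [Q < [P [Q < >] [P [Q < >]]] >] [P [Q < >]]]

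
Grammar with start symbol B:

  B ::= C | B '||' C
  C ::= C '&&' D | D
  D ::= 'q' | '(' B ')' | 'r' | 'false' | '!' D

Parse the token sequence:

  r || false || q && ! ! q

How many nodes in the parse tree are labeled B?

[B [B [B [C [D r]]] || [C [D false]]] || [C [C [D q]] && [D ! [D ! [D q]]]]]

3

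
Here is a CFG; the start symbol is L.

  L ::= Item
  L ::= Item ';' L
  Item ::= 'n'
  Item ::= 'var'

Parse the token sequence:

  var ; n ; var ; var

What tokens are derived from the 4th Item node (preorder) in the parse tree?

var

[L [Item var] ; [L [Item n] ; [L [Item var] ; [L [Item var]]]]]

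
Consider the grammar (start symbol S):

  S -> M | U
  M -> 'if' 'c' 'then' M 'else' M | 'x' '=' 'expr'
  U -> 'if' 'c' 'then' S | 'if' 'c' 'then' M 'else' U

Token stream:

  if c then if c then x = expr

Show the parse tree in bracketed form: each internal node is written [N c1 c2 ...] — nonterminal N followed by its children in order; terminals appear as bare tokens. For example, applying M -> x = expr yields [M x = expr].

[S [U if c then [S [U if c then [S [M x = expr]]]]]]

S
U
if c then S
if c then U
if c then if c then S
if c then if c then M
if c then if c then x = expr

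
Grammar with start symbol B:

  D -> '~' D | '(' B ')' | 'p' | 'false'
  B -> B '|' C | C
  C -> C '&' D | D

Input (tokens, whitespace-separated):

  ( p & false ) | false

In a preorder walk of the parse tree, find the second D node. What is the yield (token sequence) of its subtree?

p

[B [B [C [D ( [B [C [C [D p]] & [D false]]] )]]] | [C [D false]]]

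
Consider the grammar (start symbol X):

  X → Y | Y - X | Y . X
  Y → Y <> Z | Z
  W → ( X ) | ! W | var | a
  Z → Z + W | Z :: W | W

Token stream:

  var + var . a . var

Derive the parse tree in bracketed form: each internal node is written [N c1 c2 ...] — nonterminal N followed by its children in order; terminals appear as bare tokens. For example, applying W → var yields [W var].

X
Y . X
Z . X
Z + W . X
W + W . X
var + W . X
var + var . X
var + var . Y . X
var + var . Z . X
var + var . W . X
var + var . a . X
var + var . a . Y
var + var . a . Z
var + var . a . W
var + var . a . var

[X [Y [Z [Z [W var]] + [W var]]] . [X [Y [Z [W a]]] . [X [Y [Z [W var]]]]]]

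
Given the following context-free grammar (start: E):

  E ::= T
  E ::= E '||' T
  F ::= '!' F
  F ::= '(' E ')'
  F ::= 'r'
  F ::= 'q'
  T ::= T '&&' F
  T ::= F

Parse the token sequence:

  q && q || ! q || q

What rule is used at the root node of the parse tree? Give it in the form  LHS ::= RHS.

E ::= E '||' T

[E [E [E [T [T [F q]] && [F q]]] || [T [F ! [F q]]]] || [T [F q]]]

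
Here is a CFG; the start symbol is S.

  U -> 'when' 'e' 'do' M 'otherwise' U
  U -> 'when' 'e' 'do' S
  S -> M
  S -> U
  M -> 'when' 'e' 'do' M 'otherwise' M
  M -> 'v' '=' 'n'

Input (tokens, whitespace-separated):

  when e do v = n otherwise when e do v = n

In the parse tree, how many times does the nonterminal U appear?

2

[S [U when e do [M v = n] otherwise [U when e do [S [M v = n]]]]]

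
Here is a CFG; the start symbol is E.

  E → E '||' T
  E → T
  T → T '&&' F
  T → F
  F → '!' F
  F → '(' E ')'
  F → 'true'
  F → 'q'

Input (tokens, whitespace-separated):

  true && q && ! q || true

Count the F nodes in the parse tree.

[E [E [T [T [T [F true]] && [F q]] && [F ! [F q]]]] || [T [F true]]]

5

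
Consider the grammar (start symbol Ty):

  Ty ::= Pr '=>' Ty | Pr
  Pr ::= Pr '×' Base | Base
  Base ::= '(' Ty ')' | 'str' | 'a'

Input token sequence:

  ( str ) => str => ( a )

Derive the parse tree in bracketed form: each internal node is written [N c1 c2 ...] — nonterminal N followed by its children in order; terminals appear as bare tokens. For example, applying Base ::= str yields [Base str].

Ty
Pr => Ty
Base => Ty
( Ty ) => Ty
( Pr ) => Ty
( Base ) => Ty
( str ) => Ty
( str ) => Pr => Ty
( str ) => Base => Ty
( str ) => str => Ty
( str ) => str => Pr
( str ) => str => Base
( str ) => str => ( Ty )
( str ) => str => ( Pr )
( str ) => str => ( Base )
( str ) => str => ( a )

[Ty [Pr [Base ( [Ty [Pr [Base str]]] )]] => [Ty [Pr [Base str]] => [Ty [Pr [Base ( [Ty [Pr [Base a]]] )]]]]]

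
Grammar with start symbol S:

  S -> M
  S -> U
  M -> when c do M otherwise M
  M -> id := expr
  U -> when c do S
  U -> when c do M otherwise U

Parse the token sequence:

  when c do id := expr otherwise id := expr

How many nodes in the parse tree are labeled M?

3

[S [M when c do [M id := expr] otherwise [M id := expr]]]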